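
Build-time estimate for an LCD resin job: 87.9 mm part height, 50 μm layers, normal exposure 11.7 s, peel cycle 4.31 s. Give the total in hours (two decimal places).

Layers = ⌈87.9/0.05⌉ = 1758.
Per-layer time: 11.7 + 4.31 → 16.01 s.
Total = 1758 × 16.01 = 28145.58 s = 7.82 hours.

7.82 hours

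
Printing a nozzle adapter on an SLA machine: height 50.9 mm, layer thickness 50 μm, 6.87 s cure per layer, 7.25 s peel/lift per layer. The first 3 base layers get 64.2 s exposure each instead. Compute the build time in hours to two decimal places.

Layer count = ceil(50.9 / 0.05) = 1018.
Bottom layers: 3 × (64.2 + 7.25) → 214.35 s.
Normal layers = 1015 × (6.87 + 7.25) = 14331.8 s.
Sum: 214.35 + 14331.8 = 14546.15 s → 4.04 hours.

4.04 hours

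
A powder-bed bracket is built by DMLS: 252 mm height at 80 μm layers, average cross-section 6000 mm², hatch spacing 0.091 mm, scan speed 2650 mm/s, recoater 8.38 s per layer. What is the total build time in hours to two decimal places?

29.10 hours

Layer count = ceil(252 / 0.08) = 3150.
Per-layer scan distance: 6000 / 0.091 → 65934.1 mm.
Laser time per layer: 65934.1 / 2650 → 24.8808 s.
Per-layer time = 24.8808 + 8.38 = 33.2608 s.
Total: 3150 × 33.2608 s = 104771.52 s → 29.10 hours.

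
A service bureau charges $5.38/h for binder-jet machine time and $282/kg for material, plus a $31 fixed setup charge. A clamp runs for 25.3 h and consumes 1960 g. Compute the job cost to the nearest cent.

Time charge: 5.38 × 25.3 → $136.114.
Feedstock cost = 282 × 1960/1000, so $552.72.
Adding setup: 136.114 + 552.72 + 31 → 719.834 ≈ $719.83.

$719.83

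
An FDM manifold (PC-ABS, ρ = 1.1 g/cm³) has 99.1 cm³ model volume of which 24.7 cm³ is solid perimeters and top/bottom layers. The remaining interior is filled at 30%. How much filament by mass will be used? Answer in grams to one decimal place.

Infill region: 99.1 − 24.7 → 74.4 cm³.
Deposited infill = 0.30 × 74.4, so 22.32 cm³.
Deposited volume = 24.7 + 22.32, so 47.02 cm³.
Mass = 47.02 × 1.1, so 51.722 g.

51.7 g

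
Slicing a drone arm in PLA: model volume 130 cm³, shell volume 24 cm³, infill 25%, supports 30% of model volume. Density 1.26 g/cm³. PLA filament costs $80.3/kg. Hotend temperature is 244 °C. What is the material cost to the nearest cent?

Interior volume = 130 − 24, so 106 cm³.
Infill deposited = 0.25 × 106, so 26.5 cm³.
Support = 0.30 × 130 = 39 cm³.
Total extruded: 24 + 26.5 + 39 → 89.5 cm³.
Mass: 89.5 × 1.26 → 112.77 g.
Cost = 112.77 g / 1000 × $80.3/kg = $9.06.

$9.06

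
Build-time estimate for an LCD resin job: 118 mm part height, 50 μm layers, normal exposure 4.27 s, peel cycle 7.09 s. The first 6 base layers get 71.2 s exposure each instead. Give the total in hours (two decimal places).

7.56 hours

Layers = ⌈118/0.05⌉ = 2360.
Bottom layers = 6 × (71.2 + 7.09), so 469.74 s.
Remaining layers = 2354 × (4.27 + 7.09) = 26741.44 s.
Sum: 469.74 + 26741.44 = 27211.18 s → 7.56 hours.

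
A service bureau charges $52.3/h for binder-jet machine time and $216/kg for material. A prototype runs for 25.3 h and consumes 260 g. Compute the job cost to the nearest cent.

Time charge = 52.3 × 25.3 = $1323.19.
Material cost = 216 × 260/1000 = $56.16.
Job cost: 1323.19 + 56.16 = $1379.35.

$1379.35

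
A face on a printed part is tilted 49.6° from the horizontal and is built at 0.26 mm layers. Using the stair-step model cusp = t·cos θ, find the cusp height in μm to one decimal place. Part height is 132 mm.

168.5 μm

Cusp = layer height × cos(49.6°) = 0.26 × 0.6481 = 0.168506 mm = 168.5 μm.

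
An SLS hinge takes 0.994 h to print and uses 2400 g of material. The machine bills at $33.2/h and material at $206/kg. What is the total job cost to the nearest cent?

Time charge = 33.2 × 0.994, so $33.0008.
Feedstock cost = 206 × 2400/1000, so $494.40.
Job cost: 33.0008 + 494.40 = 527.4008 ≈ $527.40.

$527.40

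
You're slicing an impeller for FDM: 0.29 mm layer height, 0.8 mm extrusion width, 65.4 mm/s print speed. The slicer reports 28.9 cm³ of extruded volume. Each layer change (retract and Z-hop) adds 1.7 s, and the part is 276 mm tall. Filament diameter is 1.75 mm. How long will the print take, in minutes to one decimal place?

Extrusion cross-section: 0.29 × 0.8 → 0.232 mm².
Toolpath length = 28.9 cm³ / 0.232 mm² = 28900 / 0.232 = 124569 mm.
Extrusion time: 124569 / 65.4 → 1904.7 s.
Layer count = ceil(276 / 0.29) = 952.
Layer-change overhead = 952 × 1.7 = 1618.4 s.
Total = 1904.7 + 1618.4 = 3523.1 s = 58.7 minutes.

58.7 minutes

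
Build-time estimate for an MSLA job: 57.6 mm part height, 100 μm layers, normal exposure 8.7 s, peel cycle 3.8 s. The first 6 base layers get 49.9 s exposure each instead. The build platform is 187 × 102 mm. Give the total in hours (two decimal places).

Layer count = ceil(57.6 / 0.1) = 576.
Bottom layers = 6 × (49.9 + 3.8) = 322.2 s.
Normal layers: 570 × (8.7 + 3.8) → 7125 s.
Total = 322.2 + 7125 = 7447.2 s = 2.07 hours.

2.07 hours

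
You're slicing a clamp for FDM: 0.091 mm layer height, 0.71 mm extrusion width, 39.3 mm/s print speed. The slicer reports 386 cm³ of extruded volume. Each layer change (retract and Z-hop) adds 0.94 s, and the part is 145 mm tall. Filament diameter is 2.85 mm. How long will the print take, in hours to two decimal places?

Extrusion cross-section = 0.091 × 0.71 = 0.06461 mm².
Path length: 386000 mm³ / 0.06461 mm² → 5974307.4 mm.
Time extruding = 5974307.4 / 39.3, so 152018 s.
Number of layers: 145 / 0.091 → 1594 (rounded up).
Z-hop total = 1594 × 0.94, so 1498.36 s.
Altogether 152018 + 1498.36 = 153516.36 s, i.e. 42.64 hours.

42.64 hours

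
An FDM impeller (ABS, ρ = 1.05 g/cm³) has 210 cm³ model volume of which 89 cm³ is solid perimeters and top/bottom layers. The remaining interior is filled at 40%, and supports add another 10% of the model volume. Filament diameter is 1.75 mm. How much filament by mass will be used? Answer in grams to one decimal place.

166.3 g

Infill region = 210 − 89, so 121 cm³.
Infill deposited: 0.40 × 121 → 48.4 cm³.
Support = 0.10 × 210, so 21 cm³.
Total printed volume = 89 + 48.4 + 21, so 158.4 cm³.
Mass = 158.4 × 1.05, so 166.32 g.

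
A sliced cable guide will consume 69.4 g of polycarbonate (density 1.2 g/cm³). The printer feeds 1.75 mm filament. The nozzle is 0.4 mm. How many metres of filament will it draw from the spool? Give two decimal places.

Extruded volume: 69.4/1.2 = 57.8333 cm³ (57833.3 mm³).
A = π r² = π × 0.875² = 2.4053 mm².
L = V/A = 57833.3/2.4053 = 24044.11 mm → 24.04 m.

24.04 m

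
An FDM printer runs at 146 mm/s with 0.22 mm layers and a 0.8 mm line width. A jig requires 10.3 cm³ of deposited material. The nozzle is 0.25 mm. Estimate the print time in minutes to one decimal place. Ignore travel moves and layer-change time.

Extrusion cross-section = 0.22 × 0.8 = 0.176 mm².
Total extruded path = 10300/0.176 = 58522.7 mm.
Extrusion time: 58522.7 / 146 → 400.8 s.
In the requested units: 400.8 s = 6.7 minutes.

6.7 minutes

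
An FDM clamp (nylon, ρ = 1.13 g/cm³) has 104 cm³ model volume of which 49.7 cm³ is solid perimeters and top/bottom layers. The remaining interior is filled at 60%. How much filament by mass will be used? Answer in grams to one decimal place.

Interior volume = 104 − 49.7 = 54.3 cm³.
Infill deposited = 0.60 × 54.3, so 32.58 cm³.
Deposited volume = 49.7 + 32.58 = 82.28 cm³.
Mass = 82.28 × 1.13, so 92.9764 g.

93.0 g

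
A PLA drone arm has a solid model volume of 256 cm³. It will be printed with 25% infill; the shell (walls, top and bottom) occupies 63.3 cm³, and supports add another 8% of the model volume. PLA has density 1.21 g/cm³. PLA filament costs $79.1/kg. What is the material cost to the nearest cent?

Infill region: 256 − 63.3 → 192.7 cm³.
Deposited infill = 0.25 × 192.7 = 48.175 cm³.
Support: 0.08 × 256 → 20.48 cm³.
Total extruded: 63.3 + 48.175 + 20.48 → 131.955 cm³.
Mass = 131.955 × 1.21, so 159.66555 g.
Cost = 159.66555 g / 1000 × $79.1/kg = $12.63.

$12.63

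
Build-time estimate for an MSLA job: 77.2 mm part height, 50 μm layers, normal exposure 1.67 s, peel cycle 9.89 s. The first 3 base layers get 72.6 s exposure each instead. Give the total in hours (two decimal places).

Layers = ⌈77.2/0.05⌉ = 1544.
Bottom layers: 3 × (72.6 + 9.89) → 247.47 s.
Regular layers: 1541 × (1.67 + 9.89) → 17813.96 s.
Total = 247.47 + 17813.96 = 18061.43 s = 5.02 hours.

5.02 hours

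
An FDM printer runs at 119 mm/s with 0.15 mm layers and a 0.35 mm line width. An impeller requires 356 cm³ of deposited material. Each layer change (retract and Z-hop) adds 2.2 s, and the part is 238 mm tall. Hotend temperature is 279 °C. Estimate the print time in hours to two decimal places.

16.80 hours

Line area = 0.15 × 0.35 = 0.0525 mm².
Toolpath length = 356 cm³ / 0.0525 mm² = 356000 / 0.0525 = 6780952.4 mm.
Time extruding: 6780952.4 / 119 → 56982.8 s.
Layer count = ceil(238 / 0.15) = 1587.
Non-print overhead: 1587 × 2.2 → 3491.4 s.
Total = 56982.8 + 3491.4 = 60474.2 s = 16.80 hours.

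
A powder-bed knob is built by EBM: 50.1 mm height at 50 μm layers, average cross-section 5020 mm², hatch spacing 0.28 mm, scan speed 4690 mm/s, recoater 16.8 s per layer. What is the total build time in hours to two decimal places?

5.74 hours

Layer count = ceil(50.1 / 0.05) = 1002.
Per-layer scan distance = 5020 / 0.28, so 17928.6 mm.
Per-layer scan time: 17928.6 / 4690 → 3.8227 s.
Per-layer time = 3.8227 + 16.8, so 20.6227 s.
Build time = 1002 × 20.6227 = 20663.9454 s = 5.74 hours.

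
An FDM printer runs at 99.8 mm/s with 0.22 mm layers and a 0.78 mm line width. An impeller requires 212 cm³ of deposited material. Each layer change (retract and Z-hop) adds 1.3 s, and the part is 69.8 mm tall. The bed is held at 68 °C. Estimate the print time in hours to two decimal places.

Bead cross-section: 0.22 × 0.78 → 0.1716 mm².
Toolpath length = 212 cm³ / 0.1716 mm² = 212000 / 0.1716 = 1235431.2 mm.
Print-move time = 1235431.2 / 99.8 = 12379.1 s.
Layers = ⌈69.8/0.22⌉ = 318.
Non-print overhead = 318 × 1.3, so 413.4 s.
Total = 12379.1 + 413.4 = 12792.5 s = 3.55 hours.

3.55 hours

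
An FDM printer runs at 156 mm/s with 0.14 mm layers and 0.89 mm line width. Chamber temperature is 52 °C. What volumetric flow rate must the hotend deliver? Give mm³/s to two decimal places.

A = 0.14 × 0.89, so 0.1246 mm².
Volumetric flow = 156 × 0.1246 = 19.44 mm³/s.

19.44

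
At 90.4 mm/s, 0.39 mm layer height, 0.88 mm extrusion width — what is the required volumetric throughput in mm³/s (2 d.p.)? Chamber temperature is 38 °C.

31.03

A: 0.39 × 0.88 → 0.3432 mm².
Volumetric flow = 90.4 × 0.3432 = 31.03 mm³/s.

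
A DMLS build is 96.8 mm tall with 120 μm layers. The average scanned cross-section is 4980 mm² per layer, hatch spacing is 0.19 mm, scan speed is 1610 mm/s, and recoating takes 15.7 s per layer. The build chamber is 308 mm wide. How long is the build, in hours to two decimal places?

Layers = ⌈96.8/0.12⌉ = 807.
Per-layer scan distance: 4980 / 0.19 → 26210.5 mm.
Scan time per layer: 26210.5 / 1610 → 16.2798 s.
Layer cycle: 16.2798 + 15.7 → 31.9798 s.
Total: 807 × 31.9798 s = 25807.6986 s → 7.17 hours.

7.17 hours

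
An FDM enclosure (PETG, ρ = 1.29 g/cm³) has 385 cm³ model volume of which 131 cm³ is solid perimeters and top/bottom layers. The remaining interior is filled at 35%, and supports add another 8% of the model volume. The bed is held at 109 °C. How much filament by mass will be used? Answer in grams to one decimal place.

Interior volume = 385 − 131, so 254 cm³.
Deposited infill: 0.35 × 254 → 88.9 cm³.
Support = 0.08 × 385 = 30.8 cm³.
Total printed volume = 131 + 88.9 + 30.8 = 250.7 cm³.
Mass = 250.7 × 1.29, so 323.403 g.

323.4 g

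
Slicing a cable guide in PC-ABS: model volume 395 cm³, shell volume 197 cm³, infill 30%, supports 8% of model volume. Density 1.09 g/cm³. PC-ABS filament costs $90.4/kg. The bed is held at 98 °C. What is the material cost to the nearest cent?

$28.38

Infill region = 395 − 197, so 198 cm³.
Deposited infill = 0.30 × 198, so 59.4 cm³.
Support: 0.08 × 395 → 31.6 cm³.
Total extruded = 197 + 59.4 + 31.6, so 288 cm³.
Mass = 288 × 1.09, so 313.92 g.
At $90.4/kg: 313.92/1000 × 90.4 = $28.38.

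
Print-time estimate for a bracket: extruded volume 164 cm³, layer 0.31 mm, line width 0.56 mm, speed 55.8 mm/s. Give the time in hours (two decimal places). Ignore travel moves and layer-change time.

Bead cross-section = 0.31 × 0.56 = 0.1736 mm².
Path length: 164000 mm³ / 0.1736 mm² → 944700.5 mm.
Extrusion time: 944700.5 / 55.8 → 16930.1 s.
16930.1 s = 4.70 hours.

4.70 hours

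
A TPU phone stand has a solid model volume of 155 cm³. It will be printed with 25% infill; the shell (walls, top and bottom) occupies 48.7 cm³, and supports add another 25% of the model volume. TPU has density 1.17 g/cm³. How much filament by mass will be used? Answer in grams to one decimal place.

Interior volume = 155 − 48.7, so 106.3 cm³.
Deposited infill: 0.25 × 106.3 → 26.575 cm³.
Support = 0.25 × 155, so 38.75 cm³.
Total extruded = 48.7 + 26.575 + 38.75 = 114.025 cm³.
Mass = 114.025 × 1.17, so 133.40925 g.

133.4 g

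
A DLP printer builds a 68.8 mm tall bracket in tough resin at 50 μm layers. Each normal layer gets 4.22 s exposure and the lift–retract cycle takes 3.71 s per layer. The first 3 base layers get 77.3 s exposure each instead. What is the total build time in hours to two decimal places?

Layer count = ceil(68.8 / 0.05) = 1376.
Bottom layers = 3 × (77.3 + 3.71), so 243.03 s.
Regular layers = 1373 × (4.22 + 3.71), so 10887.89 s.
Sum: 243.03 + 10887.89 = 11130.92 s → 3.09 hours.

3.09 hours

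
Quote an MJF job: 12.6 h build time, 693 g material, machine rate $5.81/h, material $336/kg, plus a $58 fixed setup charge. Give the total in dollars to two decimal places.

Machine-time cost = 5.81 × 12.6, so $73.206.
Material charge = 336 × 693/1000, so $232.848.
Total = 73.206 + 232.848 + 58 = 364.054 ≈ $364.05.

$364.05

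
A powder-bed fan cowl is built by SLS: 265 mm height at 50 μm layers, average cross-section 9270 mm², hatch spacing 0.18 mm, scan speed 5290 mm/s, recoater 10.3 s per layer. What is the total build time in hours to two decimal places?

29.50 hours

Number of layers: 265 / 0.05 → 5300 (rounded up).
Scan path per layer = 9270 / 0.18 = 51500 mm.
Per-layer scan time = 51500 / 5290 = 9.7353 s.
Layer cycle: 9.7353 + 10.3 → 20.0353 s.
5300 layers × 20.0353 s/layer = 106187.09 s, i.e. 29.50 hours.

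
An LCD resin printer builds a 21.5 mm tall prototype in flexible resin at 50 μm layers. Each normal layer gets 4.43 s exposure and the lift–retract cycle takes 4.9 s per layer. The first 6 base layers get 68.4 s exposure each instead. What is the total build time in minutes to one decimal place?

73.3 minutes

Layer count = ceil(21.5 / 0.05) = 430.
Bottom layers = 6 × (68.4 + 4.9), so 439.8 s.
Normal layers = 424 × (4.43 + 4.9), so 3955.92 s.
Total = 439.8 + 3955.92 = 4395.72 s = 73.3 minutes.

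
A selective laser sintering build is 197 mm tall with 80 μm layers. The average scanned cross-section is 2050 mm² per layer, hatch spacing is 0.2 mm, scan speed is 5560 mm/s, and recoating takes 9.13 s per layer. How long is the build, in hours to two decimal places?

7.51 hours

Number of layers: 197 / 0.08 → 2463 (rounded up).
Hatch length per layer = 2050 / 0.2, so 10250 mm.
Per-layer scan time = 10250 / 5560 = 1.8435 s.
Per-layer time: 1.8435 + 9.13 → 10.9735 s.
Build time = 2463 × 10.9735 = 27027.7305 s = 7.51 hours.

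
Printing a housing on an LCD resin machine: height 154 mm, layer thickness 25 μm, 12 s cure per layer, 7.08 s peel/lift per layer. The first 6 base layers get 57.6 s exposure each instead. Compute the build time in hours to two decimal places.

32.72 hours

Layer count = ceil(154 / 0.025) = 6160.
Burn-in layers = 6 × (57.6 + 7.08), so 388.08 s.
Regular layers: 6154 × (12 + 7.08) → 117418.32 s.
Total = 388.08 + 117418.32 = 117806.4 s = 32.72 hours.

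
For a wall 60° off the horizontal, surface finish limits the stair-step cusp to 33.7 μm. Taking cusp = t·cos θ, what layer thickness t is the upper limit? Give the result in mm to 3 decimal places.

0.067 mm

cos(60°) = 0.5000; t_max = 0.0337/0.5000 = 0.067 mm.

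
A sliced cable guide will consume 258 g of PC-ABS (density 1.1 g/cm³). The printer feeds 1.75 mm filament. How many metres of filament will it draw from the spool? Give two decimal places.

97.51 m

Volume = 258 g / 1.1 g·cm⁻³ = 234.5455 cm³ = 234545.5 mm³.
Filament cross-section = π × (1.75/2)² = 2.4053 mm².
L = V/A = 234545.5/2.4053 = 97511.95 mm → 97.51 m.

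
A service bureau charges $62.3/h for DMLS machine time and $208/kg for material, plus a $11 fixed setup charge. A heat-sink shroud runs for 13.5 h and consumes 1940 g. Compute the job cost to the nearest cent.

Time charge = 62.3 × 13.5 = $841.05.
Feedstock cost = 208 × 1940/1000, so $403.52.
Total = 841.05 + 403.52 + 11 = $1255.57.

$1255.57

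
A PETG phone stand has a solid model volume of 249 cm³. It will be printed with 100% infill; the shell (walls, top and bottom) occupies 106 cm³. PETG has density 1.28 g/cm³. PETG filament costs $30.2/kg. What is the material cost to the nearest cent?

$9.63

Volume inside the shell: 249 − 106 → 143 cm³.
Deposited infill = 1.00 × 143 = 143 cm³.
Total extruded = 106 + 143 = 249 cm³.
Mass: 249 × 1.28 → 318.72 g.
At $30.2/kg: 318.72/1000 × 30.2 = $9.63.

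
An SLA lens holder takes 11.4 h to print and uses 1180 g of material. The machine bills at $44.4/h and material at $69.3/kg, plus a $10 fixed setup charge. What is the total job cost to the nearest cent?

Time charge: 44.4 × 11.4 → $506.16.
Material cost: 69.3 × 1180/1000 → $81.774.
Total = 506.16 + 81.774 + 10 = 597.934 ≈ $597.93.

$597.93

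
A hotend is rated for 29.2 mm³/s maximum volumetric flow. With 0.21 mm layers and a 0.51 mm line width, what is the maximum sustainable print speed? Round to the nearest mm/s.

A = 0.21 × 0.51 = 0.1071 mm².
v_max = Q/A = 29.2/0.1071 = 272.64 mm/s → 273 mm/s.

273 mm/s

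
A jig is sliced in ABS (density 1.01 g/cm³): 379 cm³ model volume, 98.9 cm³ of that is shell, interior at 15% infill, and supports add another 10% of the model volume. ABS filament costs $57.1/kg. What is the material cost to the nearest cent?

Volume inside the shell = 379 − 98.9, so 280.1 cm³.
Deposited infill = 0.15 × 280.1 = 42.015 cm³.
Support = 0.10 × 379, so 37.9 cm³.
Total extruded = 98.9 + 42.015 + 37.9 = 178.815 cm³.
Mass: 178.815 × 1.01 → 180.60315 g.
Cost = 180.60315 g / 1000 × $57.1/kg = $10.31.

$10.31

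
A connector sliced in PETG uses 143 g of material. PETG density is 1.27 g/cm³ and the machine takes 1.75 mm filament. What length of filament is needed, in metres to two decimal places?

Extruded volume: 143/1.27 = 112.5984 cm³ (112598.4 mm³).
A = π r² = π × 0.875² = 2.4053 mm².
L = V/A = 112598.4/2.4053 = 46812.62 mm → 46.81 m.

46.81 m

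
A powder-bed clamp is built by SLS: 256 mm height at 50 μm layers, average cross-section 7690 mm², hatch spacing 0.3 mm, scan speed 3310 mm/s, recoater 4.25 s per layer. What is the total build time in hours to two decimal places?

Layer count = ceil(256 / 0.05) = 5120.
Per-layer scan distance = 7690 / 0.3 = 25633.3 mm.
Scan time per layer: 25633.3 / 3310 → 7.7442 s.
Layer cycle = 7.7442 + 4.25, so 11.9942 s.
Build time = 5120 × 11.9942 = 61410.304 s = 17.06 hours.

17.06 hours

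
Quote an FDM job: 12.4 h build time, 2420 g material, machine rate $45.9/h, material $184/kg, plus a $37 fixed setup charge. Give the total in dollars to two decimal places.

$1051.44

Machine-time cost = 45.9 × 12.4, so $569.16.
Material cost = 184 × 2420/1000, so $445.28.
Total = 569.16 + 445.28 + 37 = $1051.44.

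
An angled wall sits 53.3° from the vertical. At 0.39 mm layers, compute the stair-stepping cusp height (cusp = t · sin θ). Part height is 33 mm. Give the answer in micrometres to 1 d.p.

312.7 μm

Cusp = layer height × sin(53.3°) = 0.39 × 0.8018 = 0.312702 mm = 312.7 μm.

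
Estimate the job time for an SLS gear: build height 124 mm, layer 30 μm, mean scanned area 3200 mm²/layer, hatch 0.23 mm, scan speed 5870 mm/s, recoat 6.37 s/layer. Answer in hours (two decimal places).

10.04 hours

Number of layers: 124 / 0.03 → 4134 (rounded up).
Per-layer scan distance = 3200 / 0.23, so 13913 mm.
Laser time per layer = 13913 / 5870 = 2.3702 s.
Per-layer time: 2.3702 + 6.37 → 8.7402 s.
4134 layers × 8.7402 s/layer = 36131.9868 s, i.e. 10.04 hours.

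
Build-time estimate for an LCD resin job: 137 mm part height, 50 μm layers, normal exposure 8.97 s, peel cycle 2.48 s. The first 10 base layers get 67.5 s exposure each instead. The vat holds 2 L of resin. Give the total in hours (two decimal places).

8.88 hours

Number of layers: 137 / 0.05 → 2740 (rounded up).
Burn-in layers = 10 × (67.5 + 2.48) = 699.8 s.
Normal layers = 2730 × (8.97 + 2.48) = 31258.5 s.
Total = 699.8 + 31258.5 = 31958.3 s = 8.88 hours.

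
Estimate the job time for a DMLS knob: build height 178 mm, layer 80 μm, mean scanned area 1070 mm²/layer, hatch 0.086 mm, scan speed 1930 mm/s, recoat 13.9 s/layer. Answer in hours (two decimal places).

12.58 hours

Layers = ⌈178/0.08⌉ = 2225.
Hatch length per layer = 1070 / 0.086 = 12441.9 mm.
Per-layer scan time: 12441.9 / 1930 → 6.4466 s.
Time per layer: 6.4466 + 13.9 → 20.3466 s.
2225 layers × 20.3466 s/layer = 45271.185 s, i.e. 12.58 hours.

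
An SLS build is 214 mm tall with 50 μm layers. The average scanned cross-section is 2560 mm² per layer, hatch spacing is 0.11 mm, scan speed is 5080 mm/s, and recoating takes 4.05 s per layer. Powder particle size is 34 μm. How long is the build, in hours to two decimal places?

10.26 hours

Number of layers: 214 / 0.05 → 4280 (rounded up).
Hatch length per layer: 2560 / 0.11 → 23272.7 mm.
Per-layer scan time = 23272.7 / 5080, so 4.5812 s.
Layer cycle = 4.5812 + 4.05, so 8.6312 s.
4280 layers × 8.6312 s/layer = 36941.536 s, i.e. 10.26 hours.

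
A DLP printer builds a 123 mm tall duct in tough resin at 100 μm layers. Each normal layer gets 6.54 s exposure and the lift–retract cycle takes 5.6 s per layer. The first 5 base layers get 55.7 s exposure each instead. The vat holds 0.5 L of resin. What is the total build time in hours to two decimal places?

4.22 hours

Layers = ⌈123/0.1⌉ = 1230.
Bottom layers = 5 × (55.7 + 5.6) = 306.5 s.
Normal layers = 1225 × (6.54 + 5.6), so 14871.5 s.
Total = 306.5 + 14871.5 = 15178 s = 4.22 hours.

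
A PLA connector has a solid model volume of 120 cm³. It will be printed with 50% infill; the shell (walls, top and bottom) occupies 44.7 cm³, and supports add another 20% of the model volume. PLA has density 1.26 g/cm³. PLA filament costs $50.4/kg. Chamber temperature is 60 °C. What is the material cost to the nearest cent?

$6.75

Interior volume = 120 − 44.7, so 75.3 cm³.
Infill deposited = 0.50 × 75.3, so 37.65 cm³.
Support = 0.20 × 120, so 24 cm³.
Total printed volume = 44.7 + 37.65 + 24, so 106.35 cm³.
Mass = 106.35 × 1.26, so 134.001 g.
Cost = 134.001 g / 1000 × $50.4/kg = $6.75.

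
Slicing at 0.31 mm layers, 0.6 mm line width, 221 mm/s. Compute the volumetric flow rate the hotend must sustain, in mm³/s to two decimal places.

A = 0.31 × 0.6, so 0.186 mm².
Volumetric flow = 221 × 0.186 = 41.11 mm³/s.

41.11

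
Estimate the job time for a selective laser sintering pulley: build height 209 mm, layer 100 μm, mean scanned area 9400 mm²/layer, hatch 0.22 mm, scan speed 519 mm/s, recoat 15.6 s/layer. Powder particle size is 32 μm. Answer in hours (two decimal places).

Layer count = ceil(209 / 0.1) = 2090.
Per-layer scan distance = 9400 / 0.22 = 42727.3 mm.
Laser time per layer: 42727.3 / 519 → 82.3262 s.
Layer cycle = 82.3262 + 15.6 = 97.9262 s.
Build time = 2090 × 97.9262 = 204665.758 s = 56.85 hours.

56.85 hours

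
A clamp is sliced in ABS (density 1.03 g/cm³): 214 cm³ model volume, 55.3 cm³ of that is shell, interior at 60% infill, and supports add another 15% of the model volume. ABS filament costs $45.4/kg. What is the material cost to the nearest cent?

$8.54

Interior volume = 214 − 55.3 = 158.7 cm³.
Deposited infill: 0.60 × 158.7 → 95.22 cm³.
Support: 0.15 × 214 → 32.1 cm³.
Total printed volume: 55.3 + 95.22 + 32.1 → 182.62 cm³.
Mass = 182.62 × 1.03 = 188.0986 g.
At $45.4/kg: 188.0986/1000 × 45.4 = $8.54.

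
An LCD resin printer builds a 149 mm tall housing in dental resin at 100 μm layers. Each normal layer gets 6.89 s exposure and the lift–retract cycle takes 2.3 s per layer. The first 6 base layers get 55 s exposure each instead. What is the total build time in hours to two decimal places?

3.88 hours

Number of layers: 149 / 0.1 → 1490 (rounded up).
Burn-in layers: 6 × (55 + 2.3) → 343.8 s.
Remaining layers = 1484 × (6.89 + 2.3) = 13637.96 s.
Total = 343.8 + 13637.96 = 13981.76 s = 3.88 hours.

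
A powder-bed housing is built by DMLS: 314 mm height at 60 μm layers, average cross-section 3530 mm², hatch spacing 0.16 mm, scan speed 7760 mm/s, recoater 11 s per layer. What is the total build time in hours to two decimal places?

20.13 hours

Layers = ⌈314/0.06⌉ = 5234.
Scan path per layer = 3530 / 0.16 = 22062.5 mm.
Laser time per layer = 22062.5 / 7760 = 2.8431 s.
Per-layer time = 2.8431 + 11, so 13.8431 s.
Total: 5234 × 13.8431 s = 72454.7854 s → 20.13 hours.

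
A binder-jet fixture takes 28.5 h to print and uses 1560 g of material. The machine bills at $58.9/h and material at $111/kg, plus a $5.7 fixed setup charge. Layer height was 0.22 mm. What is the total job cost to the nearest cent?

Machine-time cost = 58.9 × 28.5 = $1678.65.
Material cost = 111 × 1560/1000, so $173.16.
Adding setup: 1678.65 + 173.16 + 5.7 → $1857.51.

$1857.51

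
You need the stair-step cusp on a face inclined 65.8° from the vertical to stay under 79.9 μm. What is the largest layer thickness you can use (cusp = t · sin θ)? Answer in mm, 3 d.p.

0.088 mm

t = h_c / sin θ = 0.0799 / 0.9121 = 0.088 mm.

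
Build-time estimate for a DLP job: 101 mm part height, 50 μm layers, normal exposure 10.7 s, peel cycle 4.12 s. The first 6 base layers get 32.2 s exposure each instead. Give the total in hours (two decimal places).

8.35 hours

Number of layers: 101 / 0.05 → 2020 (rounded up).
Bottom layers: 6 × (32.2 + 4.12) → 217.92 s.
Remaining layers = 2014 × (10.7 + 4.12), so 29847.48 s.
Sum: 217.92 + 29847.48 = 30065.4 s → 8.35 hours.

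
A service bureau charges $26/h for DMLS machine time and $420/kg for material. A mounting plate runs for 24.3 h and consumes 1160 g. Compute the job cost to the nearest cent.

Time charge: 26 × 24.3 → $631.80.
Material charge = 420 × 1160/1000, so $487.20.
Total = 631.80 + 487.20 = $1119.00.

$1119.00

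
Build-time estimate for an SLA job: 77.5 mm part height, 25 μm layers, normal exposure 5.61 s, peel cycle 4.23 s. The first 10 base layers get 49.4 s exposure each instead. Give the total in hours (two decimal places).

8.59 hours

Layers = ⌈77.5/0.025⌉ = 3100.
Base layers = 10 × (49.4 + 4.23) = 536.3 s.
Regular layers: 3090 × (5.61 + 4.23) → 30405.6 s.
Total = 536.3 + 30405.6 = 30941.9 s = 8.59 hours.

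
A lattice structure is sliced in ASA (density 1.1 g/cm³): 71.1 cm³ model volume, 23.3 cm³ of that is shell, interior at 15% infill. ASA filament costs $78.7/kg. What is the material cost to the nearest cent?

$2.64

Volume inside the shell = 71.1 − 23.3 = 47.8 cm³.
Deposited infill: 0.15 × 47.8 → 7.17 cm³.
Deposited volume = 23.3 + 7.17, so 30.47 cm³.
Mass = 30.47 × 1.1, so 33.517 g.
At $78.7/kg: 33.517/1000 × 78.7 = $2.64.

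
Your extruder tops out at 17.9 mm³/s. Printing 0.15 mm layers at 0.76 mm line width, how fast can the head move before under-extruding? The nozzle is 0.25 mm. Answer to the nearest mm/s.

157 mm/s

Extrusion cross-section = 0.15 × 0.76 = 0.114 mm².
v_max = Q/A = 17.9/0.114 = 157.02 mm/s → 157 mm/s.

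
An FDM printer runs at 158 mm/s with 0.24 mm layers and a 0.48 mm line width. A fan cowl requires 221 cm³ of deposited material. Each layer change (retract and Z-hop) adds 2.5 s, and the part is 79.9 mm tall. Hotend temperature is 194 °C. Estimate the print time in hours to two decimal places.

3.60 hours

Extrusion cross-section = 0.24 × 0.48 = 0.1152 mm².
Path length: 221000 mm³ / 0.1152 mm² → 1918402.8 mm.
Print-move time = 1918402.8 / 158 = 12141.8 s.
Number of layers: 79.9 / 0.24 → 333 (rounded up).
Layer-change overhead = 333 × 2.5 = 832.5 s.
Total = 12141.8 + 832.5 = 12974.3 s = 3.60 hours.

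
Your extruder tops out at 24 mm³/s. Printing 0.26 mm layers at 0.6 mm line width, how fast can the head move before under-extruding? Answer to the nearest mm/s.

A: 0.26 × 0.6 → 0.156 mm².
v_max = Q/A = 24/0.156 = 153.85 mm/s → 154 mm/s.

154 mm/s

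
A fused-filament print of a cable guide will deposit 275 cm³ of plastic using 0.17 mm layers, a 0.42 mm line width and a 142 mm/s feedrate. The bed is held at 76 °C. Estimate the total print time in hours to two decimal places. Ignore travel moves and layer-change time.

Bead cross-section = 0.17 × 0.42, so 0.0714 mm².
Total extruded path = 275000/0.0714 = 3851540.6 mm.
Extrusion time: 3851540.6 / 142 → 27123.5 s.
Converting: 27123.5 s = 7.53 hours.

7.53 hours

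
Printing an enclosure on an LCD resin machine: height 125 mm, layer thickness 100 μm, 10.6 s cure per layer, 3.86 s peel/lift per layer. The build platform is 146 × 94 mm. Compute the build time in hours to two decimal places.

Layer count = ceil(125 / 0.1) = 1250.
Each layer takes = 10.6 + 3.86 = 14.46 s.
Total = 1250 × 14.46 = 18075 s = 5.02 hours.

5.02 hours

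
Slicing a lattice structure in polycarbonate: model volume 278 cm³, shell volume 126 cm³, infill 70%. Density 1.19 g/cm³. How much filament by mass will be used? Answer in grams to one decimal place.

Infill region = 278 − 126, so 152 cm³.
Infill volume: 0.70 × 152 → 106.4 cm³.
Deposited volume: 126 + 106.4 → 232.4 cm³.
Mass = 232.4 × 1.19 = 276.556 g.

276.6 g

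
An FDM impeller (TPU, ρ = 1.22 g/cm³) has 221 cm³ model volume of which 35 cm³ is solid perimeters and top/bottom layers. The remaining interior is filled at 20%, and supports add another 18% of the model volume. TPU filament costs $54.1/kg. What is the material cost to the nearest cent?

Infill region: 221 − 35 → 186 cm³.
Infill volume = 0.20 × 186 = 37.2 cm³.
Support = 0.18 × 221, so 39.78 cm³.
Total extruded = 35 + 37.2 + 39.78, so 111.98 cm³.
Mass: 111.98 × 1.22 → 136.6156 g.
At $54.1/kg: 136.6156/1000 × 54.1 = $7.39.

$7.39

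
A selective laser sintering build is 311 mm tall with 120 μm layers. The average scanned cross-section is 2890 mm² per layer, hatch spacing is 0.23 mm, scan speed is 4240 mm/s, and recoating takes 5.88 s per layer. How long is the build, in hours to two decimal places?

6.37 hours

Layer count = ceil(311 / 0.12) = 2592.
Scan path per layer = 2890 / 0.23, so 12565.2 mm.
Scan time per layer: 12565.2 / 4240 → 2.9635 s.
Per-layer time = 2.9635 + 5.88 = 8.8435 s.
2592 layers × 8.8435 s/layer = 22922.352 s, i.e. 6.37 hours.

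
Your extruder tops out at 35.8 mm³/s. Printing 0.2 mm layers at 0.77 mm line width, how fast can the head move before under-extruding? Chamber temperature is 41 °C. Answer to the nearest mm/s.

Extrusion cross-section = 0.2 × 0.77, so 0.154 mm².
v_max = Q/A = 35.8/0.154 = 232.47 mm/s → 232 mm/s.

232 mm/s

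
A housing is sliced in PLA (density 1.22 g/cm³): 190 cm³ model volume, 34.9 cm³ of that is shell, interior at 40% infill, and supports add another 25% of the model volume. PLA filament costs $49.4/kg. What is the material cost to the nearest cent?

$8.71

Volume inside the shell = 190 − 34.9, so 155.1 cm³.
Deposited infill: 0.40 × 155.1 → 62.04 cm³.
Support: 0.25 × 190 → 47.5 cm³.
Deposited volume: 34.9 + 62.04 + 47.5 → 144.44 cm³.
Mass = 144.44 × 1.22, so 176.2168 g.
Cost = 176.2168 g / 1000 × $49.4/kg = $8.71.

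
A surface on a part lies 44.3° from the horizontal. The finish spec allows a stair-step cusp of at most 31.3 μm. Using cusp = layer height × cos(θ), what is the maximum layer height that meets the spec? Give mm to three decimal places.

Layer height = cusp / cos(44.3°) = 0.0313 / 0.7157 = 0.044 mm.

0.044 mm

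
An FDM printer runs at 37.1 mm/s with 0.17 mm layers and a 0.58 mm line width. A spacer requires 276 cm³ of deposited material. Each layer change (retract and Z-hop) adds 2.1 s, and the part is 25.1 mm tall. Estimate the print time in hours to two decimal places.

Bead cross-section = 0.17 × 0.58 = 0.0986 mm².
Total extruded path = 276000/0.0986 = 2799188.6 mm.
Time extruding = 2799188.6 / 37.1, so 75449.8 s.
Number of layers: 25.1 / 0.17 → 148 (rounded up).
Non-print overhead = 148 × 2.1 = 310.8 s.
Total = 75449.8 + 310.8 = 75760.6 s = 21.04 hours.

21.04 hours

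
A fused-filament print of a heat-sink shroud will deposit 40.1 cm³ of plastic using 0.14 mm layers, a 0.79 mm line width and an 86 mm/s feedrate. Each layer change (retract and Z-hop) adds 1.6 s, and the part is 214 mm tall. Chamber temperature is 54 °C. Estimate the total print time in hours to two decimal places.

1.85 hours

Line area = 0.14 × 0.79 = 0.1106 mm².
Toolpath length = 40.1 cm³ / 0.1106 mm² = 40100 / 0.1106 = 362567.8 mm.
Time extruding: 362567.8 / 86 → 4215.9 s.
Number of layers: 214 / 0.14 → 1529 (rounded up).
Layer-change overhead = 1529 × 1.6, so 2446.4 s.
Total = 4215.9 + 2446.4 = 6662.3 s = 1.85 hours.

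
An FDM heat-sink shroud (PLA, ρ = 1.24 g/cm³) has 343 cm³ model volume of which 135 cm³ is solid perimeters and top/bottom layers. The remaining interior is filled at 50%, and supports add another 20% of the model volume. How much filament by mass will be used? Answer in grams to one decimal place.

381.4 g

Interior volume = 343 − 135 = 208 cm³.
Deposited infill = 0.50 × 208 = 104 cm³.
Support = 0.20 × 343, so 68.6 cm³.
Total printed volume: 135 + 104 + 68.6 → 307.6 cm³.
Mass: 307.6 × 1.24 → 381.424 g.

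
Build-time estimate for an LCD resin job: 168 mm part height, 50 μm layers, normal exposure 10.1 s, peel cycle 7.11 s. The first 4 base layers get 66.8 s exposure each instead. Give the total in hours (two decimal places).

16.13 hours

Number of layers: 168 / 0.05 → 3360 (rounded up).
Bottom layers: 4 × (66.8 + 7.11) → 295.64 s.
Normal layers = 3356 × (10.1 + 7.11) = 57756.76 s.
Sum: 295.64 + 57756.76 = 58052.4 s → 16.13 hours.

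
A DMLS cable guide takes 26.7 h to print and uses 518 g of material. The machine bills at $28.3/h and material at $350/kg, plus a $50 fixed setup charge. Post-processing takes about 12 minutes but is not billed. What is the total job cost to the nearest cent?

$986.91

Machine-time cost: 28.3 × 26.7 → $755.61.
Material cost = 350 × 518/1000, so $181.30.
Adding setup: 755.61 + 181.30 + 50 → $986.91.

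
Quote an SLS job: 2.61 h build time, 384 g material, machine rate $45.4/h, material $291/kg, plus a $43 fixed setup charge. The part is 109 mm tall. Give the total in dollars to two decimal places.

Machine-time cost = 45.4 × 2.61 = $118.494.
Material cost: 291 × 384/1000 → $111.744.
Adding setup: 118.494 + 111.744 + 43 → 273.238 ≈ $273.24.

$273.24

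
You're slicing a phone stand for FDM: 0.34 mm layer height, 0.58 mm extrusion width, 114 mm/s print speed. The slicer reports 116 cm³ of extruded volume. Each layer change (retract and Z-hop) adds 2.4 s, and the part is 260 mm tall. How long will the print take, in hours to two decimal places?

1.94 hours

Extrusion cross-section: 0.34 × 0.58 → 0.1972 mm².
Toolpath length = 116 cm³ / 0.1972 mm² = 116000 / 0.1972 = 588235.3 mm.
Extrusion time: 588235.3 / 114 → 5160 s.
Layer count = ceil(260 / 0.34) = 765.
Z-hop total = 765 × 2.4, so 1836 s.
Altogether 5160 + 1836 = 6996 s, i.e. 1.94 hours.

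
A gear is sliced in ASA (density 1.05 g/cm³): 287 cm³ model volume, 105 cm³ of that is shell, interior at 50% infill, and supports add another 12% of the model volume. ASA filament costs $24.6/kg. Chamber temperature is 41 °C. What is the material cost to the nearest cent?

$5.95

Interior volume: 287 − 105 → 182 cm³.
Infill volume: 0.50 × 182 → 91 cm³.
Support: 0.12 × 287 → 34.44 cm³.
Deposited volume = 105 + 91 + 34.44, so 230.44 cm³.
Mass = 230.44 × 1.05 = 241.962 g.
At $24.6/kg: 241.962/1000 × 24.6 = $5.95.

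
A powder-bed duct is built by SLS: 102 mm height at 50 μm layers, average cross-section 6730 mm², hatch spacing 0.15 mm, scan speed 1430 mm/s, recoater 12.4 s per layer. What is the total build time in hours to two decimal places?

24.81 hours

Layers = ⌈102/0.05⌉ = 2040.
Per-layer scan distance = 6730 / 0.15 = 44866.7 mm.
Per-layer scan time: 44866.7 / 1430 → 31.3753 s.
Layer cycle = 31.3753 + 12.4 = 43.7753 s.
Total: 2040 × 43.7753 s = 89301.612 s → 24.81 hours.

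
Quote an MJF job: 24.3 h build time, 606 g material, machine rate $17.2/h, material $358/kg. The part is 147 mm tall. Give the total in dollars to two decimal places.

$634.91

Machine cost: 17.2 × 24.3 → $417.96.
Feedstock cost = 358 × 606/1000, so $216.948.
Total = 417.96 + 216.948 = 634.908 ≈ $634.91.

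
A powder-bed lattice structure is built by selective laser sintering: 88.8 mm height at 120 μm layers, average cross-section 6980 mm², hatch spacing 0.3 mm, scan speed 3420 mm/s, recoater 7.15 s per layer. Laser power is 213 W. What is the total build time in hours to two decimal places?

2.87 hours

Number of layers: 88.8 / 0.12 → 740 (rounded up).
Per-layer scan distance: 6980 / 0.3 → 23266.7 mm.
Per-layer scan time = 23266.7 / 3420 = 6.8031 s.
Time per layer = 6.8031 + 7.15 = 13.9531 s.
Total: 740 × 13.9531 s = 10325.294 s → 2.87 hours.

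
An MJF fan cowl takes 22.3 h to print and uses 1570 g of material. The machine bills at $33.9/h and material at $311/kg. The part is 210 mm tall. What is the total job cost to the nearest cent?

$1244.24

Machine cost: 33.9 × 22.3 → $755.97.
Feedstock cost: 311 × 1570/1000 → $488.27.
Total = 755.97 + 488.27 = $1244.24.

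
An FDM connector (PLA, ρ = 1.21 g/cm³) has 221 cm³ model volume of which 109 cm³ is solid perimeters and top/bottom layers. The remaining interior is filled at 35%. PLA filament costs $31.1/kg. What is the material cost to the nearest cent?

Interior volume = 221 − 109 = 112 cm³.
Infill deposited: 0.35 × 112 → 39.2 cm³.
Deposited volume = 109 + 39.2 = 148.2 cm³.
Mass = 148.2 × 1.21, so 179.322 g.
Cost = 179.322 g / 1000 × $31.1/kg = $5.58.

$5.58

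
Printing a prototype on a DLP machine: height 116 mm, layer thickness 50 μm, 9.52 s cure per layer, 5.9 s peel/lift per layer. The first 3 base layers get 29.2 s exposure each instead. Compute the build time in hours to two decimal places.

Number of layers: 116 / 0.05 → 2320 (rounded up).
Burn-in layers = 3 × (29.2 + 5.9) = 105.3 s.
Regular layers = 2317 × (9.52 + 5.9) = 35728.14 s.
Total = 105.3 + 35728.14 = 35833.44 s = 9.95 hours.

9.95 hours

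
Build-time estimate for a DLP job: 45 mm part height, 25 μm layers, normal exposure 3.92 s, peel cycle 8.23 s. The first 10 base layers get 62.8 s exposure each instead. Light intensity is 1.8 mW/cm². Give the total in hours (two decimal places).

Number of layers: 45 / 0.025 → 1800 (rounded up).
Burn-in layers = 10 × (62.8 + 8.23), so 710.3 s.
Remaining layers = 1790 × (3.92 + 8.23) = 21748.5 s.
Sum: 710.3 + 21748.5 = 22458.8 s → 6.24 hours.

6.24 hours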